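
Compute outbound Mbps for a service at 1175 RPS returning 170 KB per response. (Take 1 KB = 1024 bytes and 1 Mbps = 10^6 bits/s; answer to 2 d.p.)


Formula: Mbps = payload_bytes * RPS * 8 / 1e6
Payload per request = 170 KB = 170 * 1024 = 174080 bytes
Total bytes/sec = 174080 * 1175 = 204544000
Total bits/sec = 204544000 * 8 = 1636352000
Mbps = 1636352000 / 1e6 = 1636.35

1636.35 Mbps


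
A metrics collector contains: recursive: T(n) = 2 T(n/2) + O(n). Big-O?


Reasoning: master theorem case 2 (merge-sort recurrence)
Complexity: O(n log n)

O(n log n)


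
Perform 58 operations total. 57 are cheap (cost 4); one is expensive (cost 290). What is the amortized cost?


Formula: Amortized cost = Total cost / Operations
Total cost = (57 * 4) + (1 * 290)
Total cost = 228 + 290 = 518
Amortized = 518 / 58 = 8.931

8.931


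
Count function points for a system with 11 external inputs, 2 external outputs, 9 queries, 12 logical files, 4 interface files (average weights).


UFP = EI*4 + EO*5 + EQ*4 + ILF*10 + EIF*7
UFP = 11*4 + 2*5 + 9*4 + 12*10 + 4*7
UFP = 44 + 10 + 36 + 120 + 28
UFP = 238

238


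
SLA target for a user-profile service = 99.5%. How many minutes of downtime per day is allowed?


Formula: allowed downtime = period * (100 - SLA) / 100
Period (day) = 1440 minutes
Unavailability fraction = (100 - 99.5) / 100
Allowed downtime = 1440 * (100 - 99.5) / 100
Allowed downtime = 7.2 minutes

7.2 minutes


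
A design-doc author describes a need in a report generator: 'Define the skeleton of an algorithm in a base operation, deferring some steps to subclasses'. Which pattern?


This matches the Template Method pattern

Template Method


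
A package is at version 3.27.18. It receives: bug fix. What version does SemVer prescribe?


Current: 3.27.18
Change category: 'bug fix' → patch bump
SemVer rule: patch bump → increment PATCH (MAJOR and MINOR unchanged)
New: 3.27.19

3.27.19


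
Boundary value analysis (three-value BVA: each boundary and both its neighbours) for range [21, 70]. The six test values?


Range: [21, 70]
Boundaries: just below min, min, min+1, max-1, max, just above max
Values: [20, 21, 22, 69, 70, 71]

[20, 21, 22, 69, 70, 71]


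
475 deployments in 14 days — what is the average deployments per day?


Formula: deployments per day = releases / days
= 475 / 14
= 33.929 deploys/day
(equivalently, 237.5 deploys/week)

33.929 deploys/day


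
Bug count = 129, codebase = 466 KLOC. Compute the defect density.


Defect density = defects / KLOC
Defect density = 129 / 466
Defect density = 0.277 defects/KLOC

0.277 defects/KLOC


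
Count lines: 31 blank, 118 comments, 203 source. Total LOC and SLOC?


Total LOC = blank + comment + code
Total LOC = 31 + 118 + 203 = 352
SLOC (source only) = code = 203

Total LOC: 352, SLOC: 203


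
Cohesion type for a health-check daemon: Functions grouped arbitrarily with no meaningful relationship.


Reasoning: Worst: random grouping
Type: Coincidental cohesion

Coincidental cohesion


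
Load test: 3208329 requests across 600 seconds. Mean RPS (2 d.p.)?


Formula: throughput = requests / seconds
throughput = 3208329 / 600
throughput = 5347.22 requests/second

5347.22 requests/second


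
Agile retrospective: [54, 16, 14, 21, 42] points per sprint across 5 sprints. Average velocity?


Formula: Avg velocity = Total points / Number of sprints
Points: [54, 16, 14, 21, 42]
Sum = 54 + 16 + 14 + 21 + 42 = 147
Avg velocity = 147 / 5 = 29.4 points/sprint

29.4 points/sprint


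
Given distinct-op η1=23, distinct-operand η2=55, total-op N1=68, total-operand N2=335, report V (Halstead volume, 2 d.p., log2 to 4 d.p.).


Formula: V = N * log2(η), where N = N1 + N2 and η = η1 + η2
η = 23 + 55 = 78
N = 68 + 335 = 403
log2(78) ≈ 6.2854
V = 403 * 6.2854 = 2533.02

2533.02


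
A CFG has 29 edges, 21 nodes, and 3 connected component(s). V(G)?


Formula: V(G) = E - N + 2P
V(G) = 29 - 21 + 2*3
V(G) = 8 + 6
V(G) = 14

14


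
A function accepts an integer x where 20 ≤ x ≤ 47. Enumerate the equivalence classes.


Valid range: [20, 47]
Class 1: x < 20 — invalid
Class 2: 20 ≤ x ≤ 47 — valid
Class 3: x > 47 — invalid
Total equivalence classes: 3

3 equivalence classes


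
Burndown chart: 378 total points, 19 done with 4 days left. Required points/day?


Formula: Required rate = Remaining points / Days left
Remaining = 378 - 19 = 359 points
Required rate = 359 / 4 = 89.75 points/day

89.75 points/day


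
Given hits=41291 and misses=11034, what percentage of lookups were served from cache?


Formula: hit rate = hits / (hits + misses) * 100
hit rate = 41291 / (41291 + 11034) * 100
hit rate = 41291 / 52325 * 100
hit rate = 78.91%

78.91%


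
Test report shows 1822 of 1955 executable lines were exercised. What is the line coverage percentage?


Coverage = covered / total * 100
Coverage = 1822 / 1955 * 100
Coverage = 93.2%

93.2%


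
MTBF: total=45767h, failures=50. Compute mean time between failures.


Formula: MTBF = Total operating time / Number of failures
MTBF = 45767 / 50
MTBF = 915.34 hours

915.34 hours


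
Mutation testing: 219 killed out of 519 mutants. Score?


Mutation score = killed / total * 100
Mutation score = 219 / 519 * 100
Mutation score = 42.2%

42.2%


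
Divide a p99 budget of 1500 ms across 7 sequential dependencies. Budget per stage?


Formula: per_stage = total_budget / stages
per_stage = 1500 / 7
per_stage = 214.29 ms

214.29 ms


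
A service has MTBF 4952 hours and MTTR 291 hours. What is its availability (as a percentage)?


Availability = MTBF / (MTBF + MTTR)
Availability = 4952 / (4952 + 291)
Availability = 4952 / 5243
Availability = 94.4497%

94.4497%


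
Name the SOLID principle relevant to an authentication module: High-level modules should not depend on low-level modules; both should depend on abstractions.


This describes the Dependency Inversion Principle (DIP)

Dependency Inversion Principle (DIP)


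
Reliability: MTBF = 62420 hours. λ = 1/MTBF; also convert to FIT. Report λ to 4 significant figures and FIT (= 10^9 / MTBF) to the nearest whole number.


Formula: λ = 1 / MTBF; FIT = λ × 1e9 = 1e9 / MTBF
λ = 1 / 62420 ≈ 1.602e-05 failures/hour
FIT = 1e9 / 62420 ≈ 16021 failures per 1e9 hours (nearest whole number)

λ = 1.602e-05 /h, FIT = 16021


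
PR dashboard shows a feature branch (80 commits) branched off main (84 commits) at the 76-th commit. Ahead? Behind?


Common ancestor: commit #76
feature commits after divergence: 80 - 76 = 4
main commits after divergence: 84 - 76 = 8
feature is 4 commits ahead of main
main is 8 commits ahead of feature

feature ahead: 4, main ahead: 8


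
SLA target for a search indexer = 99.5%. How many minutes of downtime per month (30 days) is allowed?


Formula: allowed downtime = period * (100 - SLA) / 100
Period (month (30 days)) = 43200 minutes
Unavailability fraction = (100 - 99.5) / 100
Allowed downtime = 43200 * (100 - 99.5) / 100
Allowed downtime = 216.0 minutes

216.0 minutes


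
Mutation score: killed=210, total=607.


Mutation score = killed / total * 100
Mutation score = 210 / 607 * 100
Mutation score = 34.6%

34.6%


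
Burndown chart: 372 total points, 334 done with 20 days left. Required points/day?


Formula: Required rate = Remaining points / Days left
Remaining = 372 - 334 = 38 points
Required rate = 38 / 20 = 1.9 points/day

1.9 points/day


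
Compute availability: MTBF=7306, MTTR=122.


Availability = MTBF / (MTBF + MTTR)
Availability = 7306 / (7306 + 122)
Availability = 7306 / 7428
Availability = 98.3576%

98.3576%


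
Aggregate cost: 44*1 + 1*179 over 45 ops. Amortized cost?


Formula: Amortized cost = Total cost / Operations
Total cost = (44 * 1) + (1 * 179)
Total cost = 44 + 179 = 223
Amortized = 223 / 45 = 4.9556

4.9556


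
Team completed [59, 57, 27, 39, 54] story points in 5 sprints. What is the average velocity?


Formula: Avg velocity = Total points / Number of sprints
Points: [59, 57, 27, 39, 54]
Sum = 59 + 57 + 27 + 39 + 54 = 236
Avg velocity = 236 / 5 = 47.2 points/sprint

47.2 points/sprint


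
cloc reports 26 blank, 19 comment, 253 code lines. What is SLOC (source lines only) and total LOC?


Total LOC = blank + comment + code
Total LOC = 26 + 19 + 253 = 298
SLOC (source only) = code = 253

Total LOC: 298, SLOC: 253


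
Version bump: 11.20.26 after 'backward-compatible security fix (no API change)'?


Current: 11.20.26
Change category: 'backward-compatible security fix (no API change)' → patch bump
SemVer rule: patch bump → increment PATCH (MAJOR and MINOR unchanged)
New: 11.20.27

11.20.27


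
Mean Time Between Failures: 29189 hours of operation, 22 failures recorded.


Formula: MTBF = Total operating time / Number of failures
MTBF = 29189 / 22
MTBF = 1326.77 hours

1326.77 hours


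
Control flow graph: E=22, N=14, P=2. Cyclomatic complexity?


Formula: V(G) = E - N + 2P
V(G) = 22 - 14 + 2*2
V(G) = 8 + 4
V(G) = 12

12


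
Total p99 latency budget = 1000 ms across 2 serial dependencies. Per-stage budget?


Formula: per_stage = total_budget / stages
per_stage = 1000 / 2
per_stage = 500.0 ms

500.0 ms


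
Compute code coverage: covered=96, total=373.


Coverage = covered / total * 100
Coverage = 96 / 373 * 100
Coverage = 25.74%

25.74%


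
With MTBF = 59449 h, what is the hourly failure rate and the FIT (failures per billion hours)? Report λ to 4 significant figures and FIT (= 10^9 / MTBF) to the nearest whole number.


Formula: λ = 1 / MTBF; FIT = λ × 1e9 = 1e9 / MTBF
λ = 1 / 59449 ≈ 1.682e-05 failures/hour
FIT = 1e9 / 59449 ≈ 16821 failures per 1e9 hours (nearest whole number)

λ = 1.682e-05 /h, FIT = 16821


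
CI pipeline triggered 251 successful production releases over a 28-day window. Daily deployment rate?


Formula: deployments per day = releases / days
= 251 / 28
= 8.964 deploys/day
(equivalently, 62.75 deploys/week)

8.964 deploys/day


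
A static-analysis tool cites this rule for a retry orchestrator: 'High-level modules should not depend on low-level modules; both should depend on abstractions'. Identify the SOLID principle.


This describes the Dependency Inversion Principle (DIP)

Dependency Inversion Principle (DIP)


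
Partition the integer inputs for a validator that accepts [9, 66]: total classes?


Valid range: [9, 66]
Class 1: x < 9 — invalid
Class 2: 9 ≤ x ≤ 66 — valid
Class 3: x > 66 — invalid
Total equivalence classes: 3

3 equivalence classes


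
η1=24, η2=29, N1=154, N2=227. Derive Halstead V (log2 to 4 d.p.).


Formula: V = N * log2(η), where N = N1 + N2 and η = η1 + η2
η = 24 + 29 = 53
N = 154 + 227 = 381
log2(53) ≈ 5.7279
V = 381 * 5.7279 = 2182.33

2182.33


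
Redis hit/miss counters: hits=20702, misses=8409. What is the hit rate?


Formula: hit rate = hits / (hits + misses) * 100
hit rate = 20702 / (20702 + 8409) * 100
hit rate = 20702 / 29111 * 100
hit rate = 71.11%

71.11%


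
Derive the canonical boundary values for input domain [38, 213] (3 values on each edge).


Range: [38, 213]
Boundaries: just below min, min, min+1, max-1, max, just above max
Values: [37, 38, 39, 212, 213, 214]

[37, 38, 39, 212, 213, 214]


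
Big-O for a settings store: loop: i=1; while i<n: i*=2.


Reasoning: i doubles each step so iterations are log2(n)
Complexity: O(log n)

O(log n)


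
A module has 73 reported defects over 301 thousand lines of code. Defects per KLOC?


Defect density = defects / KLOC
Defect density = 73 / 301
Defect density = 0.243 defects/KLOC

0.243 defects/KLOC


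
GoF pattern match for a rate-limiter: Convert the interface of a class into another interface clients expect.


This matches the Adapter pattern

Adapter


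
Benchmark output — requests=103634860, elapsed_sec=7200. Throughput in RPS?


Formula: throughput = requests / seconds
throughput = 103634860 / 7200
throughput = 14393.73 requests/second

14393.73 requests/second


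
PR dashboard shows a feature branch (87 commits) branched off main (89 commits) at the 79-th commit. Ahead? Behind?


Common ancestor: commit #79
feature commits after divergence: 87 - 79 = 8
main commits after divergence: 89 - 79 = 10
feature is 8 commits ahead of main
main is 10 commits ahead of feature

feature ahead: 8, main ahead: 10


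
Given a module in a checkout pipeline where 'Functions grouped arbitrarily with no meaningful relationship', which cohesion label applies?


Reasoning: Worst: random grouping
Type: Coincidental cohesion

Coincidental cohesion


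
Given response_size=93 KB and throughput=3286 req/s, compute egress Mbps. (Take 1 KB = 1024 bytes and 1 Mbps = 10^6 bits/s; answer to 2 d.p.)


Formula: Mbps = payload_bytes * RPS * 8 / 1e6
Payload per request = 93 KB = 93 * 1024 = 95232 bytes
Total bytes/sec = 95232 * 3286 = 312932352
Total bits/sec = 312932352 * 8 = 2503458816
Mbps = 2503458816 / 1e6 = 2503.46

2503.46 Mbps


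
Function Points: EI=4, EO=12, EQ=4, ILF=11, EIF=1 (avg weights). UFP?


UFP = EI*4 + EO*5 + EQ*4 + ILF*10 + EIF*7
UFP = 4*4 + 12*5 + 4*4 + 11*10 + 1*7
UFP = 16 + 60 + 16 + 110 + 7
UFP = 209

209


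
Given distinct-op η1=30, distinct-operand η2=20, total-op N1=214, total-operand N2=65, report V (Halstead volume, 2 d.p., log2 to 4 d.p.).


Formula: V = N * log2(η), where N = N1 + N2 and η = η1 + η2
η = 30 + 20 = 50
N = 214 + 65 = 279
log2(50) ≈ 5.6439
V = 279 * 5.6439 = 1574.65

1574.65


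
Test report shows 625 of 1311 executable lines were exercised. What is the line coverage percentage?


Coverage = covered / total * 100
Coverage = 625 / 1311 * 100
Coverage = 47.67%

47.67%


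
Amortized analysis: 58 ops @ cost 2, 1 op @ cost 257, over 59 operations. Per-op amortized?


Formula: Amortized cost = Total cost / Operations
Total cost = (58 * 2) + (1 * 257)
Total cost = 116 + 257 = 373
Amortized = 373 / 59 = 6.322

6.322


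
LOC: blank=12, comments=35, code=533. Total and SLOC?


Total LOC = blank + comment + code
Total LOC = 12 + 35 + 533 = 580
SLOC (source only) = code = 533

Total LOC: 580, SLOC: 533


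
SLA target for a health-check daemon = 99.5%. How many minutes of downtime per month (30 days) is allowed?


Formula: allowed downtime = period * (100 - SLA) / 100
Period (month (30 days)) = 43200 minutes
Unavailability fraction = (100 - 99.5) / 100
Allowed downtime = 43200 * (100 - 99.5) / 100
Allowed downtime = 216.0 minutes

216.0 minutes


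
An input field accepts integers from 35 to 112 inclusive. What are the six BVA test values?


Range: [35, 112]
Boundaries: just below min, min, min+1, max-1, max, just above max
Values: [34, 35, 36, 111, 112, 113]

[34, 35, 36, 111, 112, 113]


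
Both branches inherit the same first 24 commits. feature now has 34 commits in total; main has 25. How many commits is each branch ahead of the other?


Common ancestor: commit #24
feature commits after divergence: 34 - 24 = 10
main commits after divergence: 25 - 24 = 1
feature is 10 commits ahead of main
main is 1 commits ahead of feature

feature ahead: 10, main ahead: 1


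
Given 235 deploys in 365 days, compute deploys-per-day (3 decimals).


Formula: deployments per day = releases / days
= 235 / 365
= 0.644 deploys/day
(equivalently, 4.51 deploys/week)

0.644 deploys/day


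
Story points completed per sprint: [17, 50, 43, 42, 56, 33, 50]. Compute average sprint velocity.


Formula: Avg velocity = Total points / Number of sprints
Points: [17, 50, 43, 42, 56, 33, 50]
Sum = 17 + 50 + 43 + 42 + 56 + 33 + 50 = 291
Avg velocity = 291 / 7 = 41.57 points/sprint

41.57 points/sprint


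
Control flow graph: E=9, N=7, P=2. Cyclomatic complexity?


Formula: V(G) = E - N + 2P
V(G) = 9 - 7 + 2*2
V(G) = 2 + 4
V(G) = 6

6


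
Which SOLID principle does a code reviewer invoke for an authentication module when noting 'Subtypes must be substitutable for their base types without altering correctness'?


This describes the Liskov Substitution Principle (LSP)

Liskov Substitution Principle (LSP)


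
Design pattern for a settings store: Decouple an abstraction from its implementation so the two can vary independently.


This matches the Bridge pattern

Bridge


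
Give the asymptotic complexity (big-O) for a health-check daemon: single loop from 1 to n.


Reasoning: one pass through n items
Complexity: O(n)

O(n)


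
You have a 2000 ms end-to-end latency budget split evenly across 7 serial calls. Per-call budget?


Formula: per_stage = total_budget / stages
per_stage = 2000 / 7
per_stage = 285.71 ms

285.71 ms


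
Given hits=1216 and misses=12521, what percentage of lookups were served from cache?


Formula: hit rate = hits / (hits + misses) * 100
hit rate = 1216 / (1216 + 12521) * 100
hit rate = 1216 / 13737 * 100
hit rate = 8.85%

8.85%


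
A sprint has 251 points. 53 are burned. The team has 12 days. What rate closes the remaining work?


Formula: Required rate = Remaining points / Days left
Remaining = 251 - 53 = 198 points
Required rate = 198 / 12 = 16.5 points/day

16.5 points/day


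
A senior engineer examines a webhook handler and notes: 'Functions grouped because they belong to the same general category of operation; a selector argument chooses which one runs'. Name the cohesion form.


Reasoning: Grouped by category of activity, not by data or sequence
Type: Logical cohesion

Logical cohesion


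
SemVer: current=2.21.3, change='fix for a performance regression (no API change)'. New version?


Current: 2.21.3
Change category: 'fix for a performance regression (no API change)' → patch bump
SemVer rule: patch bump → increment PATCH (MAJOR and MINOR unchanged)
New: 2.21.4

2.21.4


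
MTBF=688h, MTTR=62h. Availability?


Availability = MTBF / (MTBF + MTTR)
Availability = 688 / (688 + 62)
Availability = 688 / 750
Availability = 91.7333%

91.7333%


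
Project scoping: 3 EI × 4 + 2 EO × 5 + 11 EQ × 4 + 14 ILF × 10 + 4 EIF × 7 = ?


UFP = EI*4 + EO*5 + EQ*4 + ILF*10 + EIF*7
UFP = 3*4 + 2*5 + 11*4 + 14*10 + 4*7
UFP = 12 + 10 + 44 + 140 + 28
UFP = 234

234


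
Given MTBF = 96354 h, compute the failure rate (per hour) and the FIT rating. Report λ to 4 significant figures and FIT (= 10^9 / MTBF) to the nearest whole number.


Formula: λ = 1 / MTBF; FIT = λ × 1e9 = 1e9 / MTBF
λ = 1 / 96354 ≈ 1.038e-05 failures/hour
FIT = 1e9 / 96354 ≈ 10378 failures per 1e9 hours (nearest whole number)

λ = 1.038e-05 /h, FIT = 10378


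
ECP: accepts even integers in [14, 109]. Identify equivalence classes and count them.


Constraint: even integers in [14, 109]
Class 1: x < 14 — out-of-range invalid
Class 2: x in [14,109] but odd — wrong type invalid
Class 3: x in [14,109] and even — valid
Class 4: x > 109 — out-of-range invalid
Total equivalence classes: 4

4 equivalence classes


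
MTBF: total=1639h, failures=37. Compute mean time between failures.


Formula: MTBF = Total operating time / Number of failures
MTBF = 1639 / 37
MTBF = 44.3 hours

44.3 hours


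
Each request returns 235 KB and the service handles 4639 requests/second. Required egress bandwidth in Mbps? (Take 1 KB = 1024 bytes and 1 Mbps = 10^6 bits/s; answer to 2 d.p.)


Formula: Mbps = payload_bytes * RPS * 8 / 1e6
Payload per request = 235 KB = 235 * 1024 = 240640 bytes
Total bytes/sec = 240640 * 4639 = 1116328960
Total bits/sec = 1116328960 * 8 = 8930631680
Mbps = 8930631680 / 1e6 = 8930.63

8930.63 Mbps


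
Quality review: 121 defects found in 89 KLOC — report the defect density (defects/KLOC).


Defect density = defects / KLOC
Defect density = 121 / 89
Defect density = 1.36 defects/KLOC

1.36 defects/KLOC


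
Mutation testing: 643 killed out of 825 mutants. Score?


Mutation score = killed / total * 100
Mutation score = 643 / 825 * 100
Mutation score = 77.94%

77.94%


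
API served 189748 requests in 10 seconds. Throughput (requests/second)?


Formula: throughput = requests / seconds
throughput = 189748 / 10
throughput = 18974.8 requests/second

18974.8 requests/second


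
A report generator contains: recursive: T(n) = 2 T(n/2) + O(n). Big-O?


Reasoning: master theorem case 2 (merge-sort recurrence)
Complexity: O(n log n)

O(n log n)


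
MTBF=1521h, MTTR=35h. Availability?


Availability = MTBF / (MTBF + MTTR)
Availability = 1521 / (1521 + 35)
Availability = 1521 / 1556
Availability = 97.7506%

97.7506%


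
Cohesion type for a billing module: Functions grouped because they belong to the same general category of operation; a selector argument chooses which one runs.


Reasoning: Grouped by category of activity, not by data or sequence
Type: Logical cohesion

Logical cohesion


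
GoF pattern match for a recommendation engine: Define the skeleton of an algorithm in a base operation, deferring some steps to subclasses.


This matches the Template Method pattern

Template Method


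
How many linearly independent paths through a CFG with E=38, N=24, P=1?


Formula: V(G) = E - N + 2P
V(G) = 38 - 24 + 2*1
V(G) = 14 + 2
V(G) = 16

16


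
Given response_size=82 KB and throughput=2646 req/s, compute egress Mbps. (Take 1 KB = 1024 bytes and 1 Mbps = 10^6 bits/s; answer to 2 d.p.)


Formula: Mbps = payload_bytes * RPS * 8 / 1e6
Payload per request = 82 KB = 82 * 1024 = 83968 bytes
Total bytes/sec = 83968 * 2646 = 222179328
Total bits/sec = 222179328 * 8 = 1777434624
Mbps = 1777434624 / 1e6 = 1777.43

1777.43 Mbps


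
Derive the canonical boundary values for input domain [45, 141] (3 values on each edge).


Range: [45, 141]
Boundaries: just below min, min, min+1, max-1, max, just above max
Values: [44, 45, 46, 140, 141, 142]

[44, 45, 46, 140, 141, 142]


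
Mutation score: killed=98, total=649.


Mutation score = killed / total * 100
Mutation score = 98 / 649 * 100
Mutation score = 15.1%

15.1%


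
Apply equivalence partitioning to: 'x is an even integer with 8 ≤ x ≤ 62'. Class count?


Constraint: even integers in [8, 62]
Class 1: x < 8 — out-of-range invalid
Class 2: x in [8,62] but odd — wrong type invalid
Class 3: x in [8,62] and even — valid
Class 4: x > 62 — out-of-range invalid
Total equivalence classes: 4

4 equivalence classes


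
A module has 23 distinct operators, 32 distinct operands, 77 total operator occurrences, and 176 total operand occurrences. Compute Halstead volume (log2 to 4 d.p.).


Formula: V = N * log2(η), where N = N1 + N2 and η = η1 + η2
η = 23 + 32 = 55
N = 77 + 176 = 253
log2(55) ≈ 5.7814
V = 253 * 5.7814 = 1462.69

1462.69


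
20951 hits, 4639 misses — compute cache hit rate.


Formula: hit rate = hits / (hits + misses) * 100
hit rate = 20951 / (20951 + 4639) * 100
hit rate = 20951 / 25590 * 100
hit rate = 81.87%

81.87%


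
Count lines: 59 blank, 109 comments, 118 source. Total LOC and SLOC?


Total LOC = blank + comment + code
Total LOC = 59 + 109 + 118 = 286
SLOC (source only) = code = 118

Total LOC: 286, SLOC: 118


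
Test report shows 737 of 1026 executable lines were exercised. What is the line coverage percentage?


Coverage = covered / total * 100
Coverage = 737 / 1026 * 100
Coverage = 71.83%

71.83%


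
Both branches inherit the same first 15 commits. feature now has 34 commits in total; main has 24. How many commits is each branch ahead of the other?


Common ancestor: commit #15
feature commits after divergence: 34 - 15 = 19
main commits after divergence: 24 - 15 = 9
feature is 19 commits ahead of main
main is 9 commits ahead of feature

feature ahead: 19, main ahead: 9


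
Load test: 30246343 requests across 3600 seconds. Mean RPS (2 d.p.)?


Formula: throughput = requests / seconds
throughput = 30246343 / 3600
throughput = 8401.76 requests/second

8401.76 requests/second


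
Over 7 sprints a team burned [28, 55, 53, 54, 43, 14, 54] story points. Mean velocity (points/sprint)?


Formula: Avg velocity = Total points / Number of sprints
Points: [28, 55, 53, 54, 43, 14, 54]
Sum = 28 + 55 + 53 + 54 + 43 + 14 + 54 = 301
Avg velocity = 301 / 7 = 43.0 points/sprint

43.0 points/sprint


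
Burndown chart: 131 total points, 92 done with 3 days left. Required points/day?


Formula: Required rate = Remaining points / Days left
Remaining = 131 - 92 = 39 points
Required rate = 39 / 3 = 13.0 points/day

13.0 points/day


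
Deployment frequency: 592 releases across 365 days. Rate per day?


Formula: deployments per day = releases / days
= 592 / 365
= 1.622 deploys/day
(equivalently, 11.35 deploys/week)

1.622 deploys/day


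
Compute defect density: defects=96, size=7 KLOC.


Defect density = defects / KLOC
Defect density = 96 / 7
Defect density = 13.714 defects/KLOC

13.714 defects/KLOC


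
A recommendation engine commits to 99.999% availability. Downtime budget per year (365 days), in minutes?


Formula: allowed downtime = period * (100 - SLA) / 100
Period (year (365 days)) = 525600 minutes
Unavailability fraction = (100 - 99.999) / 100
Allowed downtime = 525600 * (100 - 99.999) / 100
Allowed downtime = 5.256 minutes

5.256 minutes


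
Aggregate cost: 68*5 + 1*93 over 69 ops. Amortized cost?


Formula: Amortized cost = Total cost / Operations
Total cost = (68 * 5) + (1 * 93)
Total cost = 340 + 93 = 433
Amortized = 433 / 69 = 6.2754

6.2754


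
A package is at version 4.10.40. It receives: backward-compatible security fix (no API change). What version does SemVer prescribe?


Current: 4.10.40
Change category: 'backward-compatible security fix (no API change)' → patch bump
SemVer rule: patch bump → increment PATCH (MAJOR and MINOR unchanged)
New: 4.10.41

4.10.41


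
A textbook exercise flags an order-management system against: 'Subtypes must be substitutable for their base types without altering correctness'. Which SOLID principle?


This describes the Liskov Substitution Principle (LSP)

Liskov Substitution Principle (LSP)


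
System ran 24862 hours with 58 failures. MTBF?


Formula: MTBF = Total operating time / Number of failures
MTBF = 24862 / 58
MTBF = 428.66 hours

428.66 hours


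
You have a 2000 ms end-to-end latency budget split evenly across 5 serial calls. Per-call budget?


Formula: per_stage = total_budget / stages
per_stage = 2000 / 5
per_stage = 400.0 ms

400.0 ms


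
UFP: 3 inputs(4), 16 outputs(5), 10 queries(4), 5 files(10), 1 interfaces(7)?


UFP = EI*4 + EO*5 + EQ*4 + ILF*10 + EIF*7
UFP = 3*4 + 16*5 + 10*4 + 5*10 + 1*7
UFP = 12 + 80 + 40 + 50 + 7
UFP = 189

189


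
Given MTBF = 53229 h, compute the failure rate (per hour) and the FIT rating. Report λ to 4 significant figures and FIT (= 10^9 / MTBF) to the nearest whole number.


Formula: λ = 1 / MTBF; FIT = λ × 1e9 = 1e9 / MTBF
λ = 1 / 53229 ≈ 1.879e-05 failures/hour
FIT = 1e9 / 53229 ≈ 18787 failures per 1e9 hours (nearest whole number)

λ = 1.879e-05 /h, FIT = 18787


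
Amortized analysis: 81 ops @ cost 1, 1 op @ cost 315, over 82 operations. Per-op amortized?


Formula: Amortized cost = Total cost / Operations
Total cost = (81 * 1) + (1 * 315)
Total cost = 81 + 315 = 396
Amortized = 396 / 82 = 4.8293

4.8293


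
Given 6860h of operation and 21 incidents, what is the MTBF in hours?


Formula: MTBF = Total operating time / Number of failures
MTBF = 6860 / 21
MTBF = 326.67 hours

326.67 hours


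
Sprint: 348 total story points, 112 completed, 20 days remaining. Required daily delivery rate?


Formula: Required rate = Remaining points / Days left
Remaining = 348 - 112 = 236 points
Required rate = 236 / 20 = 11.8 points/day

11.8 points/day


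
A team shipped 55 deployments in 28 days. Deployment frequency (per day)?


Formula: deployments per day = releases / days
= 55 / 28
= 1.964 deploys/day
(equivalently, 13.75 deploys/week)

1.964 deploys/day


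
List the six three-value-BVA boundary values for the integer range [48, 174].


Range: [48, 174]
Boundaries: just below min, min, min+1, max-1, max, just above max
Values: [47, 48, 49, 173, 174, 175]

[47, 48, 49, 173, 174, 175]


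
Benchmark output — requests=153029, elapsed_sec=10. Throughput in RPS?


Formula: throughput = requests / seconds
throughput = 153029 / 10
throughput = 15302.9 requests/second

15302.9 requests/second


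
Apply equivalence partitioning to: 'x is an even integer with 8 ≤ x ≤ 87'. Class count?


Constraint: even integers in [8, 87]
Class 1: x < 8 — out-of-range invalid
Class 2: x in [8,87] but odd — wrong type invalid
Class 3: x in [8,87] and even — valid
Class 4: x > 87 — out-of-range invalid
Total equivalence classes: 4

4 equivalence classes


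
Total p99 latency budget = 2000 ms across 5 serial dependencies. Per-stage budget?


Formula: per_stage = total_budget / stages
per_stage = 2000 / 5
per_stage = 400.0 ms

400.0 ms


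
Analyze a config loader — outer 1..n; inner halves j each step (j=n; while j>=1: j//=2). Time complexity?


Reasoning: n times log n
Complexity: O(n log n)

O(n log n)


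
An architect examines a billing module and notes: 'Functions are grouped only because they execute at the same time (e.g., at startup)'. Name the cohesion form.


Reasoning: Related by timing only
Type: Temporal cohesion

Temporal cohesion


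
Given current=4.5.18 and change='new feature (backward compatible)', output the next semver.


Current: 4.5.18
Change category: 'new feature (backward compatible)' → minor bump
SemVer rule: minor bump → increment MINOR, reset PATCH to 0 (MAJOR unchanged)
New: 4.6.0

4.6.0


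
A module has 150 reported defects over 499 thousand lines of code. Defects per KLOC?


Defect density = defects / KLOC
Defect density = 150 / 499
Defect density = 0.301 defects/KLOC

0.301 defects/KLOC


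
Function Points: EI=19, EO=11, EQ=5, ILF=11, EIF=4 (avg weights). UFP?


UFP = EI*4 + EO*5 + EQ*4 + ILF*10 + EIF*7
UFP = 19*4 + 11*5 + 5*4 + 11*10 + 4*7
UFP = 76 + 55 + 20 + 110 + 28
UFP = 289

289


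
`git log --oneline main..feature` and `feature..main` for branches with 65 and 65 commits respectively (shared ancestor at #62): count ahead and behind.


Common ancestor: commit #62
feature commits after divergence: 65 - 62 = 3
main commits after divergence: 65 - 62 = 3
feature is 3 commits ahead of main
main is 3 commits ahead of feature

feature ahead: 3, main ahead: 3


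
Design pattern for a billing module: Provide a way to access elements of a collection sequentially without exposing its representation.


This matches the Iterator pattern

Iterator


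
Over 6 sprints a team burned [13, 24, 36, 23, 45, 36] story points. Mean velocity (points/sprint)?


Formula: Avg velocity = Total points / Number of sprints
Points: [13, 24, 36, 23, 45, 36]
Sum = 13 + 24 + 36 + 23 + 45 + 36 = 177
Avg velocity = 177 / 6 = 29.5 points/sprint

29.5 points/sprint


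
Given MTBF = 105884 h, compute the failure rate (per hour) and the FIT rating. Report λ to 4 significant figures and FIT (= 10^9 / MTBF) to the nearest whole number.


Formula: λ = 1 / MTBF; FIT = λ × 1e9 = 1e9 / MTBF
λ = 1 / 105884 ≈ 9.444e-06 failures/hour
FIT = 1e9 / 105884 ≈ 9444 failures per 1e9 hours (nearest whole number)

λ = 9.444e-06 /h, FIT = 9444


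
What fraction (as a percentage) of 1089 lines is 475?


Coverage = covered / total * 100
Coverage = 475 / 1089 * 100
Coverage = 43.62%

43.62%


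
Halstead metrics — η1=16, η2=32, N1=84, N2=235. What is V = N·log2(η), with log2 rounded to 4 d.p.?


Formula: V = N * log2(η), where N = N1 + N2 and η = η1 + η2
η = 16 + 32 = 48
N = 84 + 235 = 319
log2(48) ≈ 5.5850
V = 319 * 5.5850 = 1781.62

1781.62


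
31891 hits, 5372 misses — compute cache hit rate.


Formula: hit rate = hits / (hits + misses) * 100
hit rate = 31891 / (31891 + 5372) * 100
hit rate = 31891 / 37263 * 100
hit rate = 85.58%

85.58%


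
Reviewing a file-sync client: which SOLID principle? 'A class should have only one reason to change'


This describes the Single Responsibility Principle (SRP)

Single Responsibility Principle (SRP)


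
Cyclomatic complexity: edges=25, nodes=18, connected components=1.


Formula: V(G) = E - N + 2P
V(G) = 25 - 18 + 2*1
V(G) = 7 + 2
V(G) = 9

9


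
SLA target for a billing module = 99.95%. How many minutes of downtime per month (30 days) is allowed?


Formula: allowed downtime = period * (100 - SLA) / 100
Period (month (30 days)) = 43200 minutes
Unavailability fraction = (100 - 99.95) / 100
Allowed downtime = 43200 * (100 - 99.95) / 100
Allowed downtime = 21.6 minutes

21.6 minutes


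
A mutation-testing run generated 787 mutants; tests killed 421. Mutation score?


Mutation score = killed / total * 100
Mutation score = 421 / 787 * 100
Mutation score = 53.49%

53.49%


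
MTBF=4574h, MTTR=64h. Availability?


Availability = MTBF / (MTBF + MTTR)
Availability = 4574 / (4574 + 64)
Availability = 4574 / 4638
Availability = 98.6201%

98.6201%


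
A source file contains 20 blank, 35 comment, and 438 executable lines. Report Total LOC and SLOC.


Total LOC = blank + comment + code
Total LOC = 20 + 35 + 438 = 493
SLOC (source only) = code = 438

Total LOC: 493, SLOC: 438


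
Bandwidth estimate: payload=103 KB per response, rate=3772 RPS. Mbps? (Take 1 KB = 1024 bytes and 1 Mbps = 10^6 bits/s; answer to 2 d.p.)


Formula: Mbps = payload_bytes * RPS * 8 / 1e6
Payload per request = 103 KB = 103 * 1024 = 105472 bytes
Total bytes/sec = 105472 * 3772 = 397840384
Total bits/sec = 397840384 * 8 = 3182723072
Mbps = 3182723072 / 1e6 = 3182.72

3182.72 Mbps


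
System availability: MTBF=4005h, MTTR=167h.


Availability = MTBF / (MTBF + MTTR)
Availability = 4005 / (4005 + 167)
Availability = 4005 / 4172
Availability = 95.9971%

95.9971%


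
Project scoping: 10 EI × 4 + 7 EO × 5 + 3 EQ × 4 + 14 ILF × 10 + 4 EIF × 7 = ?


UFP = EI*4 + EO*5 + EQ*4 + ILF*10 + EIF*7
UFP = 10*4 + 7*5 + 3*4 + 14*10 + 4*7
UFP = 40 + 35 + 12 + 140 + 28
UFP = 255

255


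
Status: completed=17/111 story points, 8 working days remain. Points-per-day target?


Formula: Required rate = Remaining points / Days left
Remaining = 111 - 17 = 94 points
Required rate = 94 / 8 = 11.75 points/day

11.75 points/day


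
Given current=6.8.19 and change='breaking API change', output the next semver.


Current: 6.8.19
Change category: 'breaking API change' → major bump
SemVer rule: major bump → increment MAJOR, reset MINOR and PATCH to 0
New: 7.0.0

7.0.0


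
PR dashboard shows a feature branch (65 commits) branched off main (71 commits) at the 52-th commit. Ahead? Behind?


Common ancestor: commit #52
feature commits after divergence: 65 - 52 = 13
main commits after divergence: 71 - 52 = 19
feature is 13 commits ahead of main
main is 19 commits ahead of feature

feature ahead: 13, main ahead: 19


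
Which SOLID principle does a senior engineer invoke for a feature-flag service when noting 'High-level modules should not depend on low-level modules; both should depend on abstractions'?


This describes the Dependency Inversion Principle (DIP)

Dependency Inversion Principle (DIP)


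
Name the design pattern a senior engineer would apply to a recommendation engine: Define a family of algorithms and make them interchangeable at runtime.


This matches the Strategy pattern

Strategy


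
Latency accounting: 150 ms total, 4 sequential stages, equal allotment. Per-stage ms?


Formula: per_stage = total_budget / stages
per_stage = 150 / 4
per_stage = 37.5 ms

37.5 ms


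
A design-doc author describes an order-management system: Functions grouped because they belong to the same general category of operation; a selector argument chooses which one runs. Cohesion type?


Reasoning: Grouped by category of activity, not by data or sequence
Type: Logical cohesion

Logical cohesion


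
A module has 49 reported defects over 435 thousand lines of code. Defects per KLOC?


Defect density = defects / KLOC
Defect density = 49 / 435
Defect density = 0.113 defects/KLOC

0.113 defects/KLOC


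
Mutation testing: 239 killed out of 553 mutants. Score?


Mutation score = killed / total * 100
Mutation score = 239 / 553 * 100
Mutation score = 43.22%

43.22%


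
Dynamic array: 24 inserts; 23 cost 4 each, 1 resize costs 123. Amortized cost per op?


Formula: Amortized cost = Total cost / Operations
Total cost = (23 * 4) + (1 * 123)
Total cost = 92 + 123 = 215
Amortized = 215 / 24 = 8.9583

8.9583


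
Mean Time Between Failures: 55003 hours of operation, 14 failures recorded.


Formula: MTBF = Total operating time / Number of failures
MTBF = 55003 / 14
MTBF = 3928.79 hours

3928.79 hours


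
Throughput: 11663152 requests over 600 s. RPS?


Formula: throughput = requests / seconds
throughput = 11663152 / 600
throughput = 19438.59 requests/second

19438.59 requests/second


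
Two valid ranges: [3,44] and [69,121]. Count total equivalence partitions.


Valid ranges: [3,44] and [69,121]
Class 1: x < 3 — invalid
Class 2: 3 ≤ x ≤ 44 — valid
Class 3: 44 < x < 69 — invalid (gap between ranges)
Class 4: 69 ≤ x ≤ 121 — valid
Class 5: x > 121 — invalid
Total equivalence classes: 5

5 equivalence classes


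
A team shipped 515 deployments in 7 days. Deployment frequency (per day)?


Formula: deployments per day = releases / days
= 515 / 7
= 73.571 deploys/day
(equivalently, 515.0 deploys/week)

73.571 deploys/day


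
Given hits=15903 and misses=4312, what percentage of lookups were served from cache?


Formula: hit rate = hits / (hits + misses) * 100
hit rate = 15903 / (15903 + 4312) * 100
hit rate = 15903 / 20215 * 100
hit rate = 78.67%

78.67%


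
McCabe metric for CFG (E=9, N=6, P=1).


Formula: V(G) = E - N + 2P
V(G) = 9 - 6 + 2*1
V(G) = 3 + 2
V(G) = 5

5


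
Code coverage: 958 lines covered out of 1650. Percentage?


Coverage = covered / total * 100
Coverage = 958 / 1650 * 100
Coverage = 58.06%

58.06%


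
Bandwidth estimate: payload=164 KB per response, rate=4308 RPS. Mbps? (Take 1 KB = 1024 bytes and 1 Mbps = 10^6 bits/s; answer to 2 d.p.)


Formula: Mbps = payload_bytes * RPS * 8 / 1e6
Payload per request = 164 KB = 164 * 1024 = 167936 bytes
Total bytes/sec = 167936 * 4308 = 723468288
Total bits/sec = 723468288 * 8 = 5787746304
Mbps = 5787746304 / 1e6 = 5787.75

5787.75 Mbps


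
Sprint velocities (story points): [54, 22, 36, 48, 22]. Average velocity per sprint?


Formula: Avg velocity = Total points / Number of sprints
Points: [54, 22, 36, 48, 22]
Sum = 54 + 22 + 36 + 48 + 22 = 182
Avg velocity = 182 / 5 = 36.4 points/sprint

36.4 points/sprint


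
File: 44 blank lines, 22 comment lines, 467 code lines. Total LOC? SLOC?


Total LOC = blank + comment + code
Total LOC = 44 + 22 + 467 = 533
SLOC (source only) = code = 467

Total LOC: 533, SLOC: 467


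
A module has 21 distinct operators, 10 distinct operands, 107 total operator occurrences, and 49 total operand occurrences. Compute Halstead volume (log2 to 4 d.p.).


Formula: V = N * log2(η), where N = N1 + N2 and η = η1 + η2
η = 21 + 10 = 31
N = 107 + 49 = 156
log2(31) ≈ 4.9542
V = 156 * 4.9542 = 772.86

772.86


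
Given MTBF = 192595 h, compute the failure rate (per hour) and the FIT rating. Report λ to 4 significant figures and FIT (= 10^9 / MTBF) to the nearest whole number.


Formula: λ = 1 / MTBF; FIT = λ × 1e9 = 1e9 / MTBF
λ = 1 / 192595 ≈ 5.192e-06 failures/hour
FIT = 1e9 / 192595 ≈ 5192 failures per 1e9 hours (nearest whole number)

λ = 5.192e-06 /h, FIT = 5192


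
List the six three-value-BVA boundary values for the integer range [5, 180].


Range: [5, 180]
Boundaries: just below min, min, min+1, max-1, max, just above max
Values: [4, 5, 6, 179, 180, 181]

[4, 5, 6, 179, 180, 181]
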